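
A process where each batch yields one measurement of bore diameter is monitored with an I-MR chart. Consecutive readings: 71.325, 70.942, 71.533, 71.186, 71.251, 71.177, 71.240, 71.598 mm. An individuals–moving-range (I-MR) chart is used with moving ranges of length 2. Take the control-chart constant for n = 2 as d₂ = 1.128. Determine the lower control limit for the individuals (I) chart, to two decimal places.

70.57

X̄ = (71.325 + 70.942 + 71.533 + 71.186 + 71.251 + 71.177 + 71.240 + 71.598) / 8 = 71.2815
Moving ranges: 0.383, 0.591, 0.347, 0.065, 0.074, 0.063, 0.358; M̄R̄ = 1.8810 / 7 = 0.2687
LCL = X̄ − 3·M̄R̄/d₂ = 71.2815 − 3 × 0.2687 / 1.128 = 70.5668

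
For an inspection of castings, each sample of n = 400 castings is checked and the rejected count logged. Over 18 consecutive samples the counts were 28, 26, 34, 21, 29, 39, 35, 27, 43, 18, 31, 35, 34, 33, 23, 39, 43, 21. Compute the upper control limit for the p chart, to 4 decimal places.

0.1178

p̄ = Σdᵢ / (k·n) = 559 / (18 × 400) = 0.07764
UCL = p̄ + 3·√(p̄(1−p̄)/n) = 0.07764 + 3 × √(0.07764×0.92236/400) = 0.07764 + 3 × 0.01338 = 0.11778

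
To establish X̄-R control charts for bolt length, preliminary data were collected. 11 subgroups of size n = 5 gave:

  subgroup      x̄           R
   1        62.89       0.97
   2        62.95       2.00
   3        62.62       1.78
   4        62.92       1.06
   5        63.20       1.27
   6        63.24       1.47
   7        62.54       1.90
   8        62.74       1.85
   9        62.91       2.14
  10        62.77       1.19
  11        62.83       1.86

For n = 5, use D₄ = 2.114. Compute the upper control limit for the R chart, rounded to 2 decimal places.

3.36

R̄ = (0.97 + 2.00 + 1.78 + 1.06 + 1.27 + 1.47 + 1.90 + 1.85 + 2.14 + 1.19 + 1.86) / 11 = 17.4900 / 11 = 1.5900
UCL_R = D₄·R̄ = 2.114 × 1.5900 = 3.3613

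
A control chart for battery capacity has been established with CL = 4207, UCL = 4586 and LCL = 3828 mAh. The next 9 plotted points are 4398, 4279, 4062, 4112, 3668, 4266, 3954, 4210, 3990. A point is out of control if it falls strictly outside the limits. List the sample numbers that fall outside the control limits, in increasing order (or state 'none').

Compare each point to [3828, 4586]: sample 5 = 3668 < LCL.

5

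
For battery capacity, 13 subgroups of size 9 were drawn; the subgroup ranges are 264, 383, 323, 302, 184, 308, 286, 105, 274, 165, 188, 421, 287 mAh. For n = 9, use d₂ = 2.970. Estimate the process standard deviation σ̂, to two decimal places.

90.39

R̄ = (264 + 383 + 323 + 302 + 184 + 308 + 286 + 105 + 274 + 165 + 188 + 421 + 287) / 13 = 268.4615
σ̂ = R̄ / d₂ = 268.4615 / 2.970 = 90.3911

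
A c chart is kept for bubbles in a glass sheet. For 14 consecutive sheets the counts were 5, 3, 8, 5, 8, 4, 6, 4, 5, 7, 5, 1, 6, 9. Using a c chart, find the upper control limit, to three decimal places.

c̄ = (5 + 3 + 8 + 5 + 8 + 4 + 6 + 4 + 5 + 7 + 5 + 1 + 6 + 9) / 14 = 76 / 14 = 5.4286
UCL = c̄ + 3√c̄ = 5.4286 + 3 × √5.4286 = 5.4286 + 3 × 2.3299 = 12.4184

12.418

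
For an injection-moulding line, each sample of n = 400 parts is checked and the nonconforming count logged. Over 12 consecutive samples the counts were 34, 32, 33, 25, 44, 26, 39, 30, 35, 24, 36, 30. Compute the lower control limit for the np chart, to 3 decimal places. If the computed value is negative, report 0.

15.979

p̄ = Σdᵢ / (k·n) = 388 / (12 × 400) = 0.08083
LCL = np̄ − 3·√(np̄(1−p̄)) = 32.3333 − 3 × 5.4516 = 15.9786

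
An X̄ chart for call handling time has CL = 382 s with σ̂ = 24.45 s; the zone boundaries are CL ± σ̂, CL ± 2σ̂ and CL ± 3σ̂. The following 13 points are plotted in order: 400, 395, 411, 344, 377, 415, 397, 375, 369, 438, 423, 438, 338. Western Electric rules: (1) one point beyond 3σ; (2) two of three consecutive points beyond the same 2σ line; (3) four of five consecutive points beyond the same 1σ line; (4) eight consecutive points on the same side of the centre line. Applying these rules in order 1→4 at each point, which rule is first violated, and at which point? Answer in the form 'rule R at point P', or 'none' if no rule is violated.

Zone of each point (C = within 1σ̂, B = 1σ̂–2σ̂, A = 2σ̂–3σ̂, * = beyond 3σ̂; sign = side of CL): 1:+C, 2:+C, 3:+B, 4:-B, 5:-C, 6:+B, 7:+C, 8:-C, 9:-C, 10:+A, 11:+B, 12:+A, 13:-B
Rule 2 (two of three consecutive points beyond the same 2σ limit) is satisfied at point 12.

rule 2 at point 12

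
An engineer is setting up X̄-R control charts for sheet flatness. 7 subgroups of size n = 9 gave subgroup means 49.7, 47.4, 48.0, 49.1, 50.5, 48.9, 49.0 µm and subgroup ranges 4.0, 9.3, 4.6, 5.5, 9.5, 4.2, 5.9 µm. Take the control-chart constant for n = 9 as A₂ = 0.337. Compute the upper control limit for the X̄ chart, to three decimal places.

X̄̄ = (49.7 + 47.4 + 48.0 + 49.1 + 50.5 + 48.9 + 49.0) / 7 = 342.6000 / 7 = 48.9429
R̄ = (4.0 + 9.3 + 4.6 + 5.5 + 9.5 + 4.2 + 5.9) / 7 = 43.0000 / 7 = 6.1429
UCL = X̄̄ + A₂·R̄ = 48.9429 + 0.337 × 6.1429 = 51.0130

51.013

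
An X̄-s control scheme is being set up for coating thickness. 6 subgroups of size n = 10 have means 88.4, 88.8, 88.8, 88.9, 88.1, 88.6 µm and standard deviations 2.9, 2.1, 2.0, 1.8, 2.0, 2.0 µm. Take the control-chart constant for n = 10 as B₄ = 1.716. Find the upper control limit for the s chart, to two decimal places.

s̄ = (2.9 + 2.1 + 2.0 + 1.8 + 2.0 + 2.0) / 6 = 2.1333
UCL_s = B₄·s̄ = 1.716 × 2.1333 = 3.6608

3.66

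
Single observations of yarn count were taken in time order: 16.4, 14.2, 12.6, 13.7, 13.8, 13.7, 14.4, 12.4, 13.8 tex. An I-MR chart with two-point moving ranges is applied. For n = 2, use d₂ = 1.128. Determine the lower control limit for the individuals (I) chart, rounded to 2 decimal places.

10.83

X̄ = (16.4 + 14.2 + 12.6 + 13.7 + 13.8 + 13.7 + 14.4 + 12.4 + 13.8) / 9 = 13.8889
Moving ranges: 2.2, 1.6, 1.1, 0.1, 0.1, 0.7, 2.0, 1.4; M̄R̄ = 9.2000 / 8 = 1.1500
LCL = X̄ − 3·M̄R̄/d₂ = 13.8889 − 3 × 1.1500 / 1.128 = 10.8304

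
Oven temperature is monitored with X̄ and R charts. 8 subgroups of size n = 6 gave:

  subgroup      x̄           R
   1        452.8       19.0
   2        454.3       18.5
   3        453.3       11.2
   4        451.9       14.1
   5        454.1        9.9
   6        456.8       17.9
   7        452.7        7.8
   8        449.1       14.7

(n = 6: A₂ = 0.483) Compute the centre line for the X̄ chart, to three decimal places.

X̄̄ = (452.8 + 454.3 + 453.3 + 451.9 + 454.1 + 456.8 + 452.7 + 449.1) / 8 = 3625.0000 / 8 = 453.1250
CL = X̄̄ = 453.1250

453.125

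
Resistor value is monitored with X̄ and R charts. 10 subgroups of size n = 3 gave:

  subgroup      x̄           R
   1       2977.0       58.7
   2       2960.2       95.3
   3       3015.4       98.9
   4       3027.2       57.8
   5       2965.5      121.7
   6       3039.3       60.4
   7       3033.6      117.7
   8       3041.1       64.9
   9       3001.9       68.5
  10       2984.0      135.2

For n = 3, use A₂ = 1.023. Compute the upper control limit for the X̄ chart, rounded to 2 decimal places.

3094.45

X̄̄ = (2977.0 + 2960.2 + 3015.4 + 3027.2 + 2965.5 + 3039.3 + 3033.6 + 3041.1 + 3001.9 + 2984.0) / 10 = 30045.2000 / 10 = 3004.5200
R̄ = (58.7 + 95.3 + 98.9 + 57.8 + 121.7 + 60.4 + 117.7 + 64.9 + 68.5 + 135.2) / 10 = 879.1000 / 10 = 87.9100
UCL = X̄̄ + A₂·R̄ = 3004.5200 + 1.023 × 87.9100 = 3094.4519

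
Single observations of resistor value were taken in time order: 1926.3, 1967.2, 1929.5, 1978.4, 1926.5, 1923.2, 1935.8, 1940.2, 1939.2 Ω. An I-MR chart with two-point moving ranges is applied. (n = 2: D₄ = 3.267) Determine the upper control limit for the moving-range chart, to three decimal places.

81.961

Moving ranges: 40.9, 37.7, 48.9, 51.9, 3.3, 12.6, 4.4, 1.0; M̄R̄ = 200.7000 / 8 = 25.0875
UCL_MR = D₄·M̄R̄ = 3.267 × 25.0875 = 81.9609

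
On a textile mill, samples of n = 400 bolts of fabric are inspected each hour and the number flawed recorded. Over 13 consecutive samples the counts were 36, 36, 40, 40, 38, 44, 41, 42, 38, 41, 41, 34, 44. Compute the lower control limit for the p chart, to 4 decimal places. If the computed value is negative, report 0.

0.0542

p̄ = Σdᵢ / (k·n) = 515 / (13 × 400) = 0.09904
LCL = p̄ − 3·√(p̄(1−p̄)/n) = 0.09904 − 3 × 0.01494 = 0.05423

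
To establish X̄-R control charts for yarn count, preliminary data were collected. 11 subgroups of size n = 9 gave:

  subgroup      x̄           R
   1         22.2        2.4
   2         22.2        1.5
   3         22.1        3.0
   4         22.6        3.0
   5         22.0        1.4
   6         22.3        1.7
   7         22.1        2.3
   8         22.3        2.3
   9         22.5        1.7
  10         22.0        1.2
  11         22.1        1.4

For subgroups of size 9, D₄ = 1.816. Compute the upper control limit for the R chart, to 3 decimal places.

3.615

R̄ = (2.4 + 1.5 + 3.0 + 3.0 + 1.4 + 1.7 + 2.3 + 2.3 + 1.7 + 1.2 + 1.4) / 11 = 21.9000 / 11 = 1.9909
UCL_R = D₄·R̄ = 1.816 × 1.9909 = 3.6155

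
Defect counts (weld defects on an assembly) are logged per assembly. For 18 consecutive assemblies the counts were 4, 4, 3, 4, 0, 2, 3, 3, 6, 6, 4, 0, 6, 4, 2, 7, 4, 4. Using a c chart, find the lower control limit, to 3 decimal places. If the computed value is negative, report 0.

c̄ = (4 + 4 + 3 + 4 + 0 + 2 + 3 + 3 + 6 + 6 + 4 + 0 + 6 + 4 + 2 + 7 + 4 + 4) / 18 = 66 / 18 = 3.6667
LCL = c̄ − 3√c̄ = 3.6667 − 3 × 1.9149 = -2.0779 → 0 (cannot be negative)

0.000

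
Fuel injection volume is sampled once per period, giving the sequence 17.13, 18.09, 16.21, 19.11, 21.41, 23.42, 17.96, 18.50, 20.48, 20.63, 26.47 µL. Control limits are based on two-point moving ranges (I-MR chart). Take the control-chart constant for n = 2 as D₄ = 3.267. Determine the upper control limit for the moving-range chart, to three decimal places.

7.847

Moving ranges: 0.96, 1.88, 2.90, 2.30, 2.01, 5.46, 0.54, 1.98, 0.15, 5.84; M̄R̄ = 24.0200 / 10 = 2.4020
UCL_MR = D₄·M̄R̄ = 3.267 × 2.4020 = 7.8473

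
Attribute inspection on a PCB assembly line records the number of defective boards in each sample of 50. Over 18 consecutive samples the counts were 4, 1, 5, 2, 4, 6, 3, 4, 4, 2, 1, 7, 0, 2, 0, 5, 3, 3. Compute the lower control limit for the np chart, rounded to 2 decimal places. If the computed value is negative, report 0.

0.00

p̄ = Σdᵢ / (k·n) = 56 / (18 × 50) = 0.06222
LCL = np̄ − 3·√(np̄(1−p̄)) = 3.1111 − 3 × 1.7081 = -2.0131 → 0 (negative, so LCL = 0)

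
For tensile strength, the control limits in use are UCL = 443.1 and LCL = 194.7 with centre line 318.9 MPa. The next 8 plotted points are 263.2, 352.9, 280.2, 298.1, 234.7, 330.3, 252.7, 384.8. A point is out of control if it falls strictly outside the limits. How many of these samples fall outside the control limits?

All 8 points lie within [194.7, 443.1].

0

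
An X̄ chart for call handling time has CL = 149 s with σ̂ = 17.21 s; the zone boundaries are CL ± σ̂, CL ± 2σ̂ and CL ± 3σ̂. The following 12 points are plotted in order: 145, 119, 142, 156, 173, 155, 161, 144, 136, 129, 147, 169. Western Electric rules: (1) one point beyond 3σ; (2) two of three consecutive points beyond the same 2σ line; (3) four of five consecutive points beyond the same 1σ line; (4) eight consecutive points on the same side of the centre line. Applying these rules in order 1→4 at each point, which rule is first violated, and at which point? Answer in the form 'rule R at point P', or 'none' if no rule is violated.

Zone of each point (C = within 1σ̂, B = 1σ̂–2σ̂, A = 2σ̂–3σ̂, * = beyond 3σ̂; sign = side of CL): 1:-C, 2:-B, 3:-C, 4:+C, 5:+B, 6:+C, 7:+C, 8:-C, 9:-C, 10:-B, 11:-C, 12:+B
No rule fires across all 12 points.

none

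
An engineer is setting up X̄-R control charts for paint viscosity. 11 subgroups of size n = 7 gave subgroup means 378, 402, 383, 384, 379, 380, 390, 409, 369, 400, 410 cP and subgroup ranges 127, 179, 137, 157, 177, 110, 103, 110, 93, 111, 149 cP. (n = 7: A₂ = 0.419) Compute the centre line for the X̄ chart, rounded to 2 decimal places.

X̄̄ = (378 + 402 + 383 + 384 + 379 + 380 + 390 + 409 + 369 + 400 + 410) / 11 = 4284.0000 / 11 = 389.4545
CL = X̄̄ = 389.4545

389.45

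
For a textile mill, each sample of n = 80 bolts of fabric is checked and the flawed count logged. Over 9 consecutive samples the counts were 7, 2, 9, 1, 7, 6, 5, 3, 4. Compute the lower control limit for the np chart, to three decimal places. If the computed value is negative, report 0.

p̄ = Σdᵢ / (k·n) = 44 / (9 × 80) = 0.06111
LCL = np̄ − 3·√(np̄(1−p̄)) = 4.8889 − 3 × 2.1425 = -1.5385 → 0 (negative, so LCL = 0)

0.000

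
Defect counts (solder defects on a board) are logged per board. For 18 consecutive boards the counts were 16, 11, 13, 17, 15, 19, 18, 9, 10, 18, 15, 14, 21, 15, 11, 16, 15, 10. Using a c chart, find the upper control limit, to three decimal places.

c̄ = (16 + 11 + 13 + 17 + 15 + 19 + 18 + 9 + 10 + 18 + 15 + 14 + 21 + 15 + 11 + 16 + 15 + 10) / 18 = 263 / 18 = 14.6111
UCL = c̄ + 3√c̄ = 14.6111 + 3 × √14.6111 = 14.6111 + 3 × 3.8224 = 26.0785

26.078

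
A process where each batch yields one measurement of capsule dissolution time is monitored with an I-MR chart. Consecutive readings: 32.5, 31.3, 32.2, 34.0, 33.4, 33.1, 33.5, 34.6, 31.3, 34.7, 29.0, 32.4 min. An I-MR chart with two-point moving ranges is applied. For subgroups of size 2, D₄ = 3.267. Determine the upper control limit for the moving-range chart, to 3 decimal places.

6.564

Moving ranges: 1.2, 0.9, 1.8, 0.6, 0.3, 0.4, 1.1, 3.3, 3.4, 5.7, 3.4; M̄R̄ = 22.1000 / 11 = 2.0091
UCL_MR = D₄·M̄R̄ = 3.267 × 2.0091 = 6.5637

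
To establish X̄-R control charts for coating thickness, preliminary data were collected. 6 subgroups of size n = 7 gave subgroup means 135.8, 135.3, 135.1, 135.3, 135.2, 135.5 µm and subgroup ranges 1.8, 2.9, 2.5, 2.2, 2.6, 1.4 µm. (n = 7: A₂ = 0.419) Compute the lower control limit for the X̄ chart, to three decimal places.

X̄̄ = (135.8 + 135.3 + 135.1 + 135.3 + 135.2 + 135.5) / 6 = 812.2000 / 6 = 135.3667
R̄ = (1.8 + 2.9 + 2.5 + 2.2 + 2.6 + 1.4) / 6 = 13.4000 / 6 = 2.2333
LCL = X̄̄ − A₂·R̄ = 135.3667 − 0.419 × 2.2333 = 134.4309

134.431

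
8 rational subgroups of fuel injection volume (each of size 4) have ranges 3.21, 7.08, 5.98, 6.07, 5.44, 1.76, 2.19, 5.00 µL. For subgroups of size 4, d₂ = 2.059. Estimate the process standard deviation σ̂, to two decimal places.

R̄ = (3.21 + 7.08 + 5.98 + 6.07 + 5.44 + 1.76 + 2.19 + 5.00) / 8 = 4.5913
σ̂ = R̄ / d₂ = 4.5913 / 2.059 = 2.2298

2.23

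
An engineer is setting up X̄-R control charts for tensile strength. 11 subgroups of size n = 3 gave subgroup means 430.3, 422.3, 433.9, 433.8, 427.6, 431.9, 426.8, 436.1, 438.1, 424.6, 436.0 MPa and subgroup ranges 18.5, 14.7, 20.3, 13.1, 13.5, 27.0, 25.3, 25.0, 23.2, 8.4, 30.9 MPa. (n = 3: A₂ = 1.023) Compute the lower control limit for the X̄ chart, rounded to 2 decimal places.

410.59

X̄̄ = (430.3 + 422.3 + 433.9 + 433.8 + 427.6 + 431.9 + 426.8 + 436.1 + 438.1 + 424.6 + 436.0) / 11 = 4741.4000 / 11 = 431.0364
R̄ = (18.5 + 14.7 + 20.3 + 13.1 + 13.5 + 27.0 + 25.3 + 25.0 + 23.2 + 8.4 + 30.9) / 11 = 219.9000 / 11 = 19.9909
LCL = X̄̄ − A₂·R̄ = 431.0364 − 1.023 × 19.9909 = 410.5857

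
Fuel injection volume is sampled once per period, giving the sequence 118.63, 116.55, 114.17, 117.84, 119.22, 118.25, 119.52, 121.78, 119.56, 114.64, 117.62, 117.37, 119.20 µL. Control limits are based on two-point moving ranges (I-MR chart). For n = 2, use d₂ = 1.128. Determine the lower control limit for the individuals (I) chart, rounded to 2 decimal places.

112.22

X̄ = (118.63 + 116.55 + 114.17 + 117.84 + 119.22 + 118.25 + 119.52 + 121.78 + 119.56 + 114.64 + 117.62 + 117.37 + 119.20) / 13 = 118.0269
Moving ranges: 2.08, 2.38, 3.67, 1.38, 0.97, 1.27, 2.26, 2.22, 4.92, 2.98, 0.25, 1.83; M̄R̄ = 26.2100 / 12 = 2.1842
LCL = X̄ − 3·M̄R̄/d₂ = 118.0269 − 3 × 2.1842 / 1.128 = 112.2180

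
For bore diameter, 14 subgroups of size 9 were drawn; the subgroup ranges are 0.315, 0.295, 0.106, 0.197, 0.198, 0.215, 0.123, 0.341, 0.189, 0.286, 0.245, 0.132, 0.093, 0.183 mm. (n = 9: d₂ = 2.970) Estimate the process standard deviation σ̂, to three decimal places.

R̄ = (0.315 + 0.295 + 0.106 + 0.197 + 0.198 + 0.215 + 0.123 + 0.341 + 0.189 + 0.286 + 0.245 + 0.132 + 0.093 + 0.183) / 14 = 0.2084
σ̂ = R̄ / d₂ = 0.2084 / 2.970 = 0.0702

0.070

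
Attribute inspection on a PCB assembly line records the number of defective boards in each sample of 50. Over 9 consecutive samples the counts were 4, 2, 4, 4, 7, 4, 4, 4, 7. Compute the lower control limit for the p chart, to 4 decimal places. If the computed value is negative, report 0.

0.0000

p̄ = Σdᵢ / (k·n) = 40 / (9 × 50) = 0.08889
LCL = p̄ − 3·√(p̄(1−p̄)/n) = 0.08889 − 3 × 0.04025 = -0.03185 → 0 (negative, so LCL = 0)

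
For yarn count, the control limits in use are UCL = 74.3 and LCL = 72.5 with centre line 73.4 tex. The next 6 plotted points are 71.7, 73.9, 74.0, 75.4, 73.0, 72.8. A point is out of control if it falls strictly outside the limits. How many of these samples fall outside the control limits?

Compare each point to [72.5, 74.3]: sample 1 = 71.7 < LCL; sample 4 = 75.4 > UCL.

2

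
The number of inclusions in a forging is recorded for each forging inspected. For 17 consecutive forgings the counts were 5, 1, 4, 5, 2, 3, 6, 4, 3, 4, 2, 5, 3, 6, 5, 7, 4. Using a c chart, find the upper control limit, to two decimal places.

10.10

c̄ = (5 + 1 + 4 + 5 + 2 + 3 + 6 + 4 + 3 + 4 + 2 + 5 + 3 + 6 + 5 + 7 + 4) / 17 = 69 / 17 = 4.0588
UCL = c̄ + 3√c̄ = 4.0588 + 3 × √4.0588 = 4.0588 + 3 × 2.0147 = 10.1028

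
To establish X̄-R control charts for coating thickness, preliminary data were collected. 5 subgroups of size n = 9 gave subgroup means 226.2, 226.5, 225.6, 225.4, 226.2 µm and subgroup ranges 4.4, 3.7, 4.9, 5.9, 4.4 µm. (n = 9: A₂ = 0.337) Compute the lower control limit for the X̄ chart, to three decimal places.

224.410

X̄̄ = (226.2 + 226.5 + 225.6 + 225.4 + 226.2) / 5 = 1129.9000 / 5 = 225.9800
R̄ = (4.4 + 3.7 + 4.9 + 5.9 + 4.4) / 5 = 23.3000 / 5 = 4.6600
LCL = X̄̄ − A₂·R̄ = 225.9800 − 0.337 × 4.6600 = 224.4096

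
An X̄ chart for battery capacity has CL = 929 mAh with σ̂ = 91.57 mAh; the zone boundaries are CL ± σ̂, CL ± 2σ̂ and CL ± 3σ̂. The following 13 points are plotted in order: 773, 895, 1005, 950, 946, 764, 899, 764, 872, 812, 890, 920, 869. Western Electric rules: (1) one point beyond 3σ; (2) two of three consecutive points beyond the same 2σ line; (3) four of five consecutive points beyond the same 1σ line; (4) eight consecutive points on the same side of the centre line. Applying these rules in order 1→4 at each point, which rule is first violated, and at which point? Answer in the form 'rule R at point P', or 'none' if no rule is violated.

rule 4 at point 13

Zone of each point (C = within 1σ̂, B = 1σ̂–2σ̂, A = 2σ̂–3σ̂, * = beyond 3σ̂; sign = side of CL): 1:-B, 2:-C, 3:+C, 4:+C, 5:+C, 6:-B, 7:-C, 8:-B, 9:-C, 10:-B, 11:-C, 12:-C, 13:-C
Rule 4 (eight consecutive points on the same side of the centre line) is satisfied at point 13.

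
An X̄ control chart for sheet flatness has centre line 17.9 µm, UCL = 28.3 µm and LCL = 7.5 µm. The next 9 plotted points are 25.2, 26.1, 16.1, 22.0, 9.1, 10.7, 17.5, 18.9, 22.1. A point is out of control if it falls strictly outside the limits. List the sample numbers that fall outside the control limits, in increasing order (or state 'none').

All 9 points lie within [7.5, 28.3].

none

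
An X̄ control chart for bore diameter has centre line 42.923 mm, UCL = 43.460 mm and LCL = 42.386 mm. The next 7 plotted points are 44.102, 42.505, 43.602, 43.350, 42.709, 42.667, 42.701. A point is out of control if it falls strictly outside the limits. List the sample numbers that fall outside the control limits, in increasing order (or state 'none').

1, 3

Compare each point to [42.386, 43.460]: sample 1 = 44.102 > UCL; sample 3 = 43.602 > UCL.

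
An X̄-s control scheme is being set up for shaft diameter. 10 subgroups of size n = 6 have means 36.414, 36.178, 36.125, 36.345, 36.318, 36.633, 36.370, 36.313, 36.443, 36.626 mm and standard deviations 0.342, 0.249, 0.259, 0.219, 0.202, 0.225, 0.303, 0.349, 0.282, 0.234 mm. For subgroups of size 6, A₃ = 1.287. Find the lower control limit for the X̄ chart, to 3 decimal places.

X̄̄ = (36.414 + 36.178 + 36.125 + 36.345 + 36.318 + 36.633 + 36.370 + 36.313 + 36.443 + 36.626) / 10 = 36.3765
s̄ = (0.342 + 0.249 + 0.259 + 0.219 + 0.202 + 0.225 + 0.303 + 0.349 + 0.282 + 0.234) / 10 = 0.2664
LCL = X̄̄ − A₃·s̄ = 36.3765 − 1.287 × 0.2664 = 36.0336

36.034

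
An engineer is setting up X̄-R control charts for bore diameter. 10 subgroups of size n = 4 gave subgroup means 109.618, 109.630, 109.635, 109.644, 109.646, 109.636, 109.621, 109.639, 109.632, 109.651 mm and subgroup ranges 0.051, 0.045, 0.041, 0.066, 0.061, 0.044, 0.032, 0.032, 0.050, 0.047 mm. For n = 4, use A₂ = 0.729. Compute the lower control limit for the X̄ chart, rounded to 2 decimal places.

X̄̄ = (109.618 + 109.630 + 109.635 + 109.644 + 109.646 + 109.636 + 109.621 + 109.639 + 109.632 + 109.651) / 10 = 1096.3520 / 10 = 109.6352
R̄ = (0.051 + 0.045 + 0.041 + 0.066 + 0.061 + 0.044 + 0.032 + 0.032 + 0.050 + 0.047) / 10 = 0.4690 / 10 = 0.0469
LCL = X̄̄ − A₂·R̄ = 109.6352 − 0.729 × 0.0469 = 109.6010

109.60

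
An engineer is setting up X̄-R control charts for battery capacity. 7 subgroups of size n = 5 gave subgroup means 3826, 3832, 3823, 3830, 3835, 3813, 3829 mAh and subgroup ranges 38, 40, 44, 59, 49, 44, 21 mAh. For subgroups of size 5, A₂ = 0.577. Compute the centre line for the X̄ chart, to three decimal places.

X̄̄ = (3826 + 3832 + 3823 + 3830 + 3835 + 3813 + 3829) / 7 = 26788.0000 / 7 = 3826.8571
CL = X̄̄ = 3826.8571

3826.857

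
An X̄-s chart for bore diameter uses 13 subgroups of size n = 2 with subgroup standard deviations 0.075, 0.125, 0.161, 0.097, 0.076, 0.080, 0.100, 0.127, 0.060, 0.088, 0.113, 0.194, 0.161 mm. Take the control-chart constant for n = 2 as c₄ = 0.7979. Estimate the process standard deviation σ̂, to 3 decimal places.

0.140

s̄ = (0.075 + 0.125 + 0.161 + 0.097 + 0.076 + 0.080 + 0.100 + 0.127 + 0.060 + 0.088 + 0.113 + 0.194 + 0.161) / 13 = 0.1121
σ̂ = s̄ / c₄ = 0.1121 / 0.7979 = 0.1405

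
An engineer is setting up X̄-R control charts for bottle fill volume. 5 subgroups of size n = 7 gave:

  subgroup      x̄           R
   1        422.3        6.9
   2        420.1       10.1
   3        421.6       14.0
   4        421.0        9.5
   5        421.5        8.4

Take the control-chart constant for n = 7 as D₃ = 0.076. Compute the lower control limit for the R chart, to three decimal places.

R̄ = (6.9 + 10.1 + 14.0 + 9.5 + 8.4) / 5 = 48.9000 / 5 = 9.7800
LCL_R = D₃·R̄ = 0.076 × 9.7800 = 0.7433

0.743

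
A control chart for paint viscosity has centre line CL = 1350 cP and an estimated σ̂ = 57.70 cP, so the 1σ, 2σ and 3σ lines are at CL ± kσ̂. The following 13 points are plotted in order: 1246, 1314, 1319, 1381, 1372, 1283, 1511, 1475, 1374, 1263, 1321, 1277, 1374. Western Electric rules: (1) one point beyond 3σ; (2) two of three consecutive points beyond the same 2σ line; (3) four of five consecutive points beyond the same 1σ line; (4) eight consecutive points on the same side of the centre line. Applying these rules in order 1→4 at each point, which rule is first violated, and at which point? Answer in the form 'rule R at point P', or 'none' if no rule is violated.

Zone of each point (C = within 1σ̂, B = 1σ̂–2σ̂, A = 2σ̂–3σ̂, * = beyond 3σ̂; sign = side of CL): 1:-B, 2:-C, 3:-C, 4:+C, 5:+C, 6:-B, 7:+A, 8:+A, 9:+C, 10:-B, 11:-C, 12:-B, 13:+C
Rule 2 (two of three consecutive points beyond the same 2σ limit) is satisfied at point 8.

rule 2 at point 8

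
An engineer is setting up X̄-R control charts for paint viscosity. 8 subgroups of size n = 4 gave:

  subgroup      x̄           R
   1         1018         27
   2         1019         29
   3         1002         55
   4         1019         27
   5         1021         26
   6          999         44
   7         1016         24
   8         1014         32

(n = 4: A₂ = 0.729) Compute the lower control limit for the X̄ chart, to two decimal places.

X̄̄ = (1018 + 1019 + 1002 + 1019 + 1021 + 999 + 1016 + 1014) / 8 = 8108.0000 / 8 = 1013.5000
R̄ = (27 + 29 + 55 + 27 + 26 + 44 + 24 + 32) / 8 = 264.0000 / 8 = 33.0000
LCL = X̄̄ − A₂·R̄ = 1013.5000 − 0.729 × 33.0000 = 989.4430

989.44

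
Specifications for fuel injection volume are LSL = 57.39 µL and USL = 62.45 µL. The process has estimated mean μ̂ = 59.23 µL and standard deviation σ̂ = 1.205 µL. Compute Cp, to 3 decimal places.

Cp = (USL − LSL) / (6σ̂) = (62.45 − 57.39) / (6 × 1.205) = 5.0600 / 7.2300 = 0.6999

0.700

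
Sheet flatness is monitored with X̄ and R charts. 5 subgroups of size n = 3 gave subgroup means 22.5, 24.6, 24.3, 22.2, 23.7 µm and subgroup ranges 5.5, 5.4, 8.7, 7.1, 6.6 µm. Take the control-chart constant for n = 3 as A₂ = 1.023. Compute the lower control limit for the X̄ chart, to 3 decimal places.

X̄̄ = (22.5 + 24.6 + 24.3 + 22.2 + 23.7) / 5 = 117.3000 / 5 = 23.4600
R̄ = (5.5 + 5.4 + 8.7 + 7.1 + 6.6) / 5 = 33.3000 / 5 = 6.6600
LCL = X̄̄ − A₂·R̄ = 23.4600 − 1.023 × 6.6600 = 16.6468

16.647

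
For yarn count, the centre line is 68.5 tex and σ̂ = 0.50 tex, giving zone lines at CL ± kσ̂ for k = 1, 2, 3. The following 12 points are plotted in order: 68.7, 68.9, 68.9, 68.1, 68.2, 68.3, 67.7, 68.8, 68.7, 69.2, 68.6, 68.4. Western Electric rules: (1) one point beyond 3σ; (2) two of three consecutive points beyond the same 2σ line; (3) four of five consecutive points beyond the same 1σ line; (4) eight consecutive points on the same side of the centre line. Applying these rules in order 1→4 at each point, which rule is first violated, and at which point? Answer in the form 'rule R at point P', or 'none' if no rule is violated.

none

Zone of each point (C = within 1σ̂, B = 1σ̂–2σ̂, A = 2σ̂–3σ̂, * = beyond 3σ̂; sign = side of CL): 1:+C, 2:+C, 3:+C, 4:-C, 5:-C, 6:-C, 7:-B, 8:+C, 9:+C, 10:+B, 11:+C, 12:-C
No rule fires across all 12 points.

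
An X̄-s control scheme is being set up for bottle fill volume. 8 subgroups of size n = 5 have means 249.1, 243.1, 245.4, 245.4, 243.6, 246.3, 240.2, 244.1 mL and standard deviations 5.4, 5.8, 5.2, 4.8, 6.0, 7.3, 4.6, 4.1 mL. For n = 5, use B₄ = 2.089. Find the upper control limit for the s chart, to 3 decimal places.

11.281

s̄ = (5.4 + 5.8 + 5.2 + 4.8 + 6.0 + 7.3 + 4.6 + 4.1) / 8 = 5.4000
UCL_s = B₄·s̄ = 2.089 × 5.4000 = 11.2806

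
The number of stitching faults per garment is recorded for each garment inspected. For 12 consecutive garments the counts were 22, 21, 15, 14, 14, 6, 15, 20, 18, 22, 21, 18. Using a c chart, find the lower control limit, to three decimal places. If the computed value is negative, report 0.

c̄ = (22 + 21 + 15 + 14 + 14 + 6 + 15 + 20 + 18 + 22 + 21 + 18) / 12 = 206 / 12 = 17.1667
LCL = c̄ − 3√c̄ = 17.1667 − 3 × 4.1433 = 4.7369

4.737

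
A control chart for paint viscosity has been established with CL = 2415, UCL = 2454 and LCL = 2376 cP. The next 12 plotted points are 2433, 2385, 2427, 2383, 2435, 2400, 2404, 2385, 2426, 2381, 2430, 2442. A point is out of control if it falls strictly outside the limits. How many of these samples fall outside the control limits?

All 12 points lie within [2376, 2454].

0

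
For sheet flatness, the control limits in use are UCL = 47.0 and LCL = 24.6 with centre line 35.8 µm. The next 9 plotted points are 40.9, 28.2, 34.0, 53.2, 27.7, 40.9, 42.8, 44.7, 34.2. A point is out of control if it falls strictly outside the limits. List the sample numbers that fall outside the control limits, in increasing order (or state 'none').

4

Compare each point to [24.6, 47.0]: sample 4 = 53.2 > UCL.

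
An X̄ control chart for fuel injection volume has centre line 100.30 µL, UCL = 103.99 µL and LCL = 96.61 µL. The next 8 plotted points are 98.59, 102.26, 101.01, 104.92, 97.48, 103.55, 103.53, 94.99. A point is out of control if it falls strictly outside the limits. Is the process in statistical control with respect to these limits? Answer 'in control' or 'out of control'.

out of control

Compare each point to [96.61, 103.99]: sample 4 = 104.92 > UCL; sample 8 = 94.99 < LCL.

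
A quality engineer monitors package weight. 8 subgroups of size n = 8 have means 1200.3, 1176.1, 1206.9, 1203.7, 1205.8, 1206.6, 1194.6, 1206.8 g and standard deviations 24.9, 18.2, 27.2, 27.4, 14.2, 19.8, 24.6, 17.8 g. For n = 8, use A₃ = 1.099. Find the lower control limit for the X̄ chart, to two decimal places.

X̄̄ = (1200.3 + 1176.1 + 1206.9 + 1203.7 + 1205.8 + 1206.6 + 1194.6 + 1206.8) / 8 = 1200.1000
s̄ = (24.9 + 18.2 + 27.2 + 27.4 + 14.2 + 19.8 + 24.6 + 17.8) / 8 = 21.7625
LCL = X̄̄ − A₃·s̄ = 1200.1000 − 1.099 × 21.7625 = 1176.1830

1176.18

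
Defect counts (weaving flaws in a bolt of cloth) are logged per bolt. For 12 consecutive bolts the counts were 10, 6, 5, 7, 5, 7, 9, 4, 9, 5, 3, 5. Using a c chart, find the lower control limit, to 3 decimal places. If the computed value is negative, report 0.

0.000

c̄ = (10 + 6 + 5 + 7 + 5 + 7 + 9 + 4 + 9 + 5 + 3 + 5) / 12 = 75 / 12 = 6.2500
LCL = c̄ − 3√c̄ = 6.2500 − 3 × 2.5000 = -1.2500 → 0 (cannot be negative)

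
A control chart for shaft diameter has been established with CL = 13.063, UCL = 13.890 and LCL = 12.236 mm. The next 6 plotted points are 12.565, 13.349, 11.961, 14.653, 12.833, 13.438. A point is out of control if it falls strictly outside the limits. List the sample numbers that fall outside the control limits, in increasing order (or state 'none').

Compare each point to [12.236, 13.890]: sample 3 = 11.961 < LCL; sample 4 = 14.653 > UCL.

3, 4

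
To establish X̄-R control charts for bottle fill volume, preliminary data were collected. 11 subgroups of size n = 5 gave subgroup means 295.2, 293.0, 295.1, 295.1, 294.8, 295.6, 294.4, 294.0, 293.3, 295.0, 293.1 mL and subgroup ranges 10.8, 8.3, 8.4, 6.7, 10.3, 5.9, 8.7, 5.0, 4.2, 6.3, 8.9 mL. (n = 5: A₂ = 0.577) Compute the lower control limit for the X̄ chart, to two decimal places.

X̄̄ = (295.2 + 293.0 + 295.1 + 295.1 + 294.8 + 295.6 + 294.4 + 294.0 + 293.3 + 295.0 + 293.1) / 11 = 3238.6000 / 11 = 294.4182
R̄ = (10.8 + 8.3 + 8.4 + 6.7 + 10.3 + 5.9 + 8.7 + 5.0 + 4.2 + 6.3 + 8.9) / 11 = 83.5000 / 11 = 7.5909
LCL = X̄̄ − A₂·R̄ = 294.4182 − 0.577 × 7.5909 = 290.0382

290.04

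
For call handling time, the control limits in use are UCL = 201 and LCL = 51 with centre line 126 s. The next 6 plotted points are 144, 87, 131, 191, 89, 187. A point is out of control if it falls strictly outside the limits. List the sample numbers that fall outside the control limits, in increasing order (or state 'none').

All 6 points lie within [51, 201].

none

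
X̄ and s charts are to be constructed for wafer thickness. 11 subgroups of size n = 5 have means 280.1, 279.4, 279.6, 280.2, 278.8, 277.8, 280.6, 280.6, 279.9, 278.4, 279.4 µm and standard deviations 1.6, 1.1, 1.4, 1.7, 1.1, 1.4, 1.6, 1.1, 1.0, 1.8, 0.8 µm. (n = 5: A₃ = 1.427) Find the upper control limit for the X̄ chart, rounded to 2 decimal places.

X̄̄ = (280.1 + 279.4 + 279.6 + 280.2 + 278.8 + 277.8 + 280.6 + 280.6 + 279.9 + 278.4 + 279.4) / 11 = 279.5273
s̄ = (1.6 + 1.1 + 1.4 + 1.7 + 1.1 + 1.4 + 1.6 + 1.1 + 1.0 + 1.8 + 0.8) / 11 = 1.3273
UCL = X̄̄ + A₃·s̄ = 279.5273 + 1.427 × 1.3273 = 281.4213

281.42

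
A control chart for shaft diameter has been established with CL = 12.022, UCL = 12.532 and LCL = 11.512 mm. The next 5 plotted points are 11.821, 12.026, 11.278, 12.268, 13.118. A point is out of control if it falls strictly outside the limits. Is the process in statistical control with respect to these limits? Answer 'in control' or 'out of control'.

out of control

Compare each point to [11.512, 12.532]: sample 3 = 11.278 < LCL; sample 5 = 13.118 > UCL.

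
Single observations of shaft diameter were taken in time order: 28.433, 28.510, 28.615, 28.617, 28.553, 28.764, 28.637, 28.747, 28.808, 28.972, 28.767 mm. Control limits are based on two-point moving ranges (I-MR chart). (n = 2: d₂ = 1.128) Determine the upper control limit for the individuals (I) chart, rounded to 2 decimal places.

28.97

X̄ = (28.433 + 28.510 + 28.615 + 28.617 + 28.553 + 28.764 + 28.637 + 28.747 + 28.808 + 28.972 + 28.767) / 11 = 28.6748
Moving ranges: 0.077, 0.105, 0.002, 0.064, 0.211, 0.127, 0.110, 0.061, 0.164, 0.205; M̄R̄ = 1.1260 / 10 = 0.1126
UCL = X̄ + 3·M̄R̄/d₂ = 28.6748 + 3 × 0.1126 / 1.128 = 28.9743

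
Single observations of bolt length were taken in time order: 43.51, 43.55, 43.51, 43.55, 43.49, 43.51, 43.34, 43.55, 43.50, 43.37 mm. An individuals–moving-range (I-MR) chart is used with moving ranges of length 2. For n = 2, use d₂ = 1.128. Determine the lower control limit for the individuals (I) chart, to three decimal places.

X̄ = (43.51 + 43.55 + 43.51 + 43.55 + 43.49 + 43.51 + 43.34 + 43.55 + 43.50 + 43.37) / 10 = 43.4880
Moving ranges: 0.04, 0.04, 0.04, 0.06, 0.02, 0.17, 0.21, 0.05, 0.13; M̄R̄ = 0.7600 / 9 = 0.0844
LCL = X̄ − 3·M̄R̄/d₂ = 43.4880 − 3 × 0.0844 / 1.128 = 43.2634

43.263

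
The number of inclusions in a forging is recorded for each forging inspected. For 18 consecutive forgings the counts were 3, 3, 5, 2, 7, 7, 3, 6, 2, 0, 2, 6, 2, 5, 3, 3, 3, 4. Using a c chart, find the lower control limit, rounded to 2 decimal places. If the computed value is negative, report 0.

0.00

c̄ = (3 + 3 + 5 + 2 + 7 + 7 + 3 + 6 + 2 + 0 + 2 + 6 + 2 + 5 + 3 + 3 + 3 + 4) / 18 = 66 / 18 = 3.6667
LCL = c̄ − 3√c̄ = 3.6667 − 3 × 1.9149 = -2.0779 → 0 (cannot be negative)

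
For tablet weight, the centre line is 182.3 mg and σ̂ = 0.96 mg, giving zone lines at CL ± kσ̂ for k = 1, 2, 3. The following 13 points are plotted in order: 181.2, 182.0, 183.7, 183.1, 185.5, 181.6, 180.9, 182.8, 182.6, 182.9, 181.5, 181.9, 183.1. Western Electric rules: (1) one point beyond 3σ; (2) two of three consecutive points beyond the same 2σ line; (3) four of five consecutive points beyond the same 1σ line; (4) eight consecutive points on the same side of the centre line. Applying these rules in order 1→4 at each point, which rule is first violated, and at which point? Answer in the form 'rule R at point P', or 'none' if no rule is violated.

Zone of each point (C = within 1σ̂, B = 1σ̂–2σ̂, A = 2σ̂–3σ̂, * = beyond 3σ̂; sign = side of CL): 1:-B, 2:-C, 3:+B, 4:+C, 5:+*, 6:-C, 7:-B, 8:+C, 9:+C, 10:+C, 11:-C, 12:-C, 13:+C
Rule 1 (one point beyond the 3σ limits) is satisfied at point 5.

rule 1 at point 5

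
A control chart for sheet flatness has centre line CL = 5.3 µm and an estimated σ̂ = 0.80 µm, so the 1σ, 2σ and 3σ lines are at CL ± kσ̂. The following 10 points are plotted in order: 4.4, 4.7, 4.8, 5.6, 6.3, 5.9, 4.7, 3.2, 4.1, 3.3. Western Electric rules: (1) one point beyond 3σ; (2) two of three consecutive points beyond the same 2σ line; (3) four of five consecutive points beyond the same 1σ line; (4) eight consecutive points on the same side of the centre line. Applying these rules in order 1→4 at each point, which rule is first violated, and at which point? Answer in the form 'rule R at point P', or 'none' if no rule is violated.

rule 2 at point 10

Zone of each point (C = within 1σ̂, B = 1σ̂–2σ̂, A = 2σ̂–3σ̂, * = beyond 3σ̂; sign = side of CL): 1:-B, 2:-C, 3:-C, 4:+C, 5:+B, 6:+C, 7:-C, 8:-A, 9:-B, 10:-A
Rule 2 (two of three consecutive points beyond the same 2σ limit) is satisfied at point 10.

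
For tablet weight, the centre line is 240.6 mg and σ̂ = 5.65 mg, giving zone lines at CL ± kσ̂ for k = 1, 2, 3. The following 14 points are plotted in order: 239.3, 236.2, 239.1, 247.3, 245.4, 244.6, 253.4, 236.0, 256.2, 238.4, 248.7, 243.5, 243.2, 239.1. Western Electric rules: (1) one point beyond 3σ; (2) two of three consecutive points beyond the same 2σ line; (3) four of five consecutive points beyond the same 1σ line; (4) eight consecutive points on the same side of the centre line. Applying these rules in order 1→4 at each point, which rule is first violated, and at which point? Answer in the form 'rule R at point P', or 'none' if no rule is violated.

Zone of each point (C = within 1σ̂, B = 1σ̂–2σ̂, A = 2σ̂–3σ̂, * = beyond 3σ̂; sign = side of CL): 1:-C, 2:-C, 3:-C, 4:+B, 5:+C, 6:+C, 7:+A, 8:-C, 9:+A, 10:-C, 11:+B, 12:+C, 13:+C, 14:-C
Rule 2 (two of three consecutive points beyond the same 2σ limit) is satisfied at point 9.

rule 2 at point 9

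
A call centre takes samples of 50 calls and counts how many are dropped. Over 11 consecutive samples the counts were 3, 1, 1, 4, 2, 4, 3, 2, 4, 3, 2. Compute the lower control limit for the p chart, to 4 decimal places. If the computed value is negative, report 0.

0.0000

p̄ = Σdᵢ / (k·n) = 29 / (11 × 50) = 0.05273
LCL = p̄ − 3·√(p̄(1−p̄)/n) = 0.05273 − 3 × 0.03161 = -0.04209 → 0 (negative, so LCL = 0)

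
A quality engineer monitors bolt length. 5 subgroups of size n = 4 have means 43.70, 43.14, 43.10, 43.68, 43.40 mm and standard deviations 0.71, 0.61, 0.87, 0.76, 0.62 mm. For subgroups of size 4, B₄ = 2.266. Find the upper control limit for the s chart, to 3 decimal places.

1.618

s̄ = (0.71 + 0.61 + 0.87 + 0.76 + 0.62) / 5 = 0.7140
UCL_s = B₄·s̄ = 2.266 × 0.7140 = 1.6179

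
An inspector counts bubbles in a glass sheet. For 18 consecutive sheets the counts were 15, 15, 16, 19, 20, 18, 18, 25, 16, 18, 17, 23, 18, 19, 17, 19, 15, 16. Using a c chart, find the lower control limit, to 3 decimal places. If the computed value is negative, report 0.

5.272

c̄ = (15 + 15 + 16 + 19 + 20 + 18 + 18 + 25 + 16 + 18 + 17 + 23 + 18 + 19 + 17 + 19 + 15 + 16) / 18 = 324 / 18 = 18.0000
LCL = c̄ − 3√c̄ = 18.0000 − 3 × 4.2426 = 5.2721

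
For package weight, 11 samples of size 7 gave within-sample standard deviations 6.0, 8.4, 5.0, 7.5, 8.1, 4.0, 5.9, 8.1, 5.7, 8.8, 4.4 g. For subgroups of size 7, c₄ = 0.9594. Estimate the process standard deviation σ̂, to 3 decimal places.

s̄ = (6.0 + 8.4 + 5.0 + 7.5 + 8.1 + 4.0 + 5.9 + 8.1 + 5.7 + 8.8 + 4.4) / 11 = 6.5364
σ̂ = s̄ / c₄ = 6.5364 / 0.9594 = 6.8130

6.813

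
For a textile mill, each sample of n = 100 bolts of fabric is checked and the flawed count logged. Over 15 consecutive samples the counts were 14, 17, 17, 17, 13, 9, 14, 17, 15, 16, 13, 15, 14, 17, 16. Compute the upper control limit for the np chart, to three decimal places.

p̄ = Σdᵢ / (k·n) = 224 / (15 × 100) = 0.14933
UCL = np̄ + 3·√(np̄(1−p̄)) = 14.9333 + 3 × √(14.9333×0.85067) = 14.9333 + 3 × 3.5642 = 25.6258

25.626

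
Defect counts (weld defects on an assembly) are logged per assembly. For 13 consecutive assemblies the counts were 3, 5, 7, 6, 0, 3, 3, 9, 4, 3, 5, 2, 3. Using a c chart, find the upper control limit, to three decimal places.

10.134

c̄ = (3 + 5 + 7 + 6 + 0 + 3 + 3 + 9 + 4 + 3 + 5 + 2 + 3) / 13 = 53 / 13 = 4.0769
UCL = c̄ + 3√c̄ = 4.0769 + 3 × √4.0769 = 4.0769 + 3 × 2.0191 = 10.1343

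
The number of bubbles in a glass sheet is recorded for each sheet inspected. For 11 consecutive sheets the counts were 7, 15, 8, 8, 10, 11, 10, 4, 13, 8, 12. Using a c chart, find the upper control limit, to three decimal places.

18.949

c̄ = (7 + 15 + 8 + 8 + 10 + 11 + 10 + 4 + 13 + 8 + 12) / 11 = 106 / 11 = 9.6364
UCL = c̄ + 3√c̄ = 9.6364 + 3 × √9.6364 = 9.6364 + 3 × 3.1042 = 18.9491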